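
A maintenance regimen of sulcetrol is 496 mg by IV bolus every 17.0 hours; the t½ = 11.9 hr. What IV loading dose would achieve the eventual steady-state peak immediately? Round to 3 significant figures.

k = ln 2 / 11.9 = 0.05825 hr⁻¹
Accumulation ratio R = 1 / (1 − e^(−kτ)) = 1 / (1 − e^(−0.05825×17.0)) = 1 / (1 − 0.3715) = 1.591
Loading dose = maintenance dose × R = 496 × 1.591 ≈ 789 mg

789 mg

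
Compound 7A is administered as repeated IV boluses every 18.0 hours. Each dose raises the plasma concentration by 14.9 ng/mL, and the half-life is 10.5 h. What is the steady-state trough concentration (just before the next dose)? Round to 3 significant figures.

k = ln 2 / 10.5 = 0.06601 h⁻¹
Fraction remaining after one interval: e^(−kτ) = e^(−0.06601 × 18.0) = 0.3048
R = 1 / (1 − 0.3048) = 1.438
Css,max = 14.9 × 1.438 = 21.43 ng/mL
Css,min = Css,max × e^(−kτ) = 21.43 × 0.3048 ≈ 6.53 ng/mL

6.53 ng/mL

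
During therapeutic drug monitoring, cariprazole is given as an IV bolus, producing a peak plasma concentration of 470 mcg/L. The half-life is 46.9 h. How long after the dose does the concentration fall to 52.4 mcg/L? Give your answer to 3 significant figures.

k = ln 2 / 46.9 = 0.01478 h⁻¹
C(t) = C₀ e^(−kt)  ⇒  t = ln(C₀/C) / k
t = ln(470/52.4) / 0.01478 = 2.194 / 0.01478 ≈ 148 hours

148 hours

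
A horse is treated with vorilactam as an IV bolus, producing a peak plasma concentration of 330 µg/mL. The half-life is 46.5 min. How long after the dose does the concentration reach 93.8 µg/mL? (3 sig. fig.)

k = ln 2 / 46.5 = 0.01491 min⁻¹
C(t) = C₀ e^(−kt)  ⇒  t = ln(C₀/C) / k
t = ln(330/93.8) / 0.01491 = 1.258 / 0.01491 ≈ 84.4 minutes

84.4 minutes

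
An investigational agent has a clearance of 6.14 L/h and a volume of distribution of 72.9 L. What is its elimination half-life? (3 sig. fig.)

k = CL / V = 6.14 / 72.9 = 0.08422 h⁻¹
t½ = ln 2 / k = ln 2 / 0.08422 ≈ 8.23 hours

8.23 hours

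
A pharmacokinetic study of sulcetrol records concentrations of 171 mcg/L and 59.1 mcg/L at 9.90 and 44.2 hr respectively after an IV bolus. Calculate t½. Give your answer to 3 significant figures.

k = ln(C₁/C₂) / (t₂ − t₁) = ln(171/59.1) / (44.2 − 9.90)
  = 1.062 / 34.30 = 0.03097 hr⁻¹
t½ = ln 2 / k = ln 2 / 0.03097 ≈ 22.4 hours

22.4 hours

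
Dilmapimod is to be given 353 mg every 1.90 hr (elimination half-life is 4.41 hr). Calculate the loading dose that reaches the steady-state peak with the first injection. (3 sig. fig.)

k = ln 2 / 4.41 = 0.1572 hr⁻¹
Accumulation ratio R = 1 / (1 − e^(−kτ)) = 1 / (1 − e^(−0.1572×1.90)) = 1 / (1 − 0.7418) = 3.873
Loading dose = maintenance dose × R = 353 × 3.873 ≈ 1370 mg

1370 mg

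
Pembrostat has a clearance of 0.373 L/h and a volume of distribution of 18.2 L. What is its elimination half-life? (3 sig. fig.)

33.8 hours

k = CL / V = 0.373 / 18.2 = 0.02049 h⁻¹
t½ = ln 2 / k = ln 2 / 0.02049 ≈ 33.8 hours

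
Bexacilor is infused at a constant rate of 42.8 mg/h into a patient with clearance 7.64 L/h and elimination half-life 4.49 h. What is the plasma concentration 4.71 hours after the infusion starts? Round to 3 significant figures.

2.89 µg/mL

Css = rate / CL = 42.8 / 7.64 = 5.602 µg/mL
k = ln 2 / 4.49 = 0.1544 h⁻¹
C(t) = Css (1 − e^(−kt)) = 5.602 × (1 − e^(−0.7271)) = 5.602 × 0.5167 ≈ 2.89 µg/mL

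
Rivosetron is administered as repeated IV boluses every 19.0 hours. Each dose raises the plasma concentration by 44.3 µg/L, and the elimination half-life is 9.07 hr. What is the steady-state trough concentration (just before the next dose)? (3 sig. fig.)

k = ln 2 / 9.07 = 0.07642 hr⁻¹
Fraction remaining after one interval: e^(−kτ) = e^(−0.07642 × 19.0) = 0.2341
R = 1 / (1 − 0.2341) = 1.306
Css,max = 44.3 × 1.306 = 57.84 µg/L
Css,min = Css,max × e^(−kτ) = 57.84 × 0.2341 ≈ 13.5 µg/L

13.5 µg/L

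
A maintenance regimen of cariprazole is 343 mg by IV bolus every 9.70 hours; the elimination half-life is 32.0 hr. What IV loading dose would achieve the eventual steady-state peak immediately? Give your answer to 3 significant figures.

k = ln 2 / 32.0 = 0.02166 hr⁻¹
Accumulation ratio R = 1 / (1 − e^(−kτ)) = 1 / (1 − e^(−0.02166×9.70)) = 1 / (1 − 0.8105) = 5.277
Loading dose = maintenance dose × R = 343 × 5.277 ≈ 1810 mg

1810 mg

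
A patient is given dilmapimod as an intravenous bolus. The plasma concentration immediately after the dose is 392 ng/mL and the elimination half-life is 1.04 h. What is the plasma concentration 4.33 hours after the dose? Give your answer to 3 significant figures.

k = ln 2 / 1.04 = 0.6665 h⁻¹
4.33 h is 4.163 half-lives, so C = 392 × (1/2)^4.163 = 392 × 0.05581 ≈ 21.9 ng/mL

21.9 ng/mL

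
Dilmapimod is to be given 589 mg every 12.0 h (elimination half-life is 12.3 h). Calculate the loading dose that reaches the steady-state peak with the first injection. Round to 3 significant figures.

k = ln 2 / 12.3 = 0.05635 h⁻¹
Accumulation ratio R = 1 / (1 − e^(−kτ)) = 1 / (1 − e^(−0.05635×12.0)) = 1 / (1 − 0.5085) = 2.035
Loading dose = maintenance dose × R = 589 × 2.035 ≈ 1200 mg

1200 mg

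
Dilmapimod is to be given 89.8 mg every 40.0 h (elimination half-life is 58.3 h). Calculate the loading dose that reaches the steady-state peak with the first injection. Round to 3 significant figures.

k = ln 2 / 58.3 = 0.01189 h⁻¹
Accumulation ratio R = 1 / (1 − e^(−kτ)) = 1 / (1 − e^(−0.01189×40.0)) = 1 / (1 − 0.6215) = 2.642
Loading dose = maintenance dose × R = 89.8 × 2.642 ≈ 237 mg

237 mg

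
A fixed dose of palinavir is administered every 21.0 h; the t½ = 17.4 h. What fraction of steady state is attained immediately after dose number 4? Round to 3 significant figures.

k = ln 2 / 17.4 = 0.03984 h⁻¹
f_n = 1 − e^(−nkτ) = 1 − e^(−4 × 0.03984 × 21.0) = 1 − e^(−3.346) = 1 − 0.03522 ≈ 0.965

0.965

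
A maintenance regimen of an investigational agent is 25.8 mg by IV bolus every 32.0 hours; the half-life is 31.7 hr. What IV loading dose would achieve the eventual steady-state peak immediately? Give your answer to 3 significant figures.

51.3 mg

k = ln 2 / 31.7 = 0.02187 hr⁻¹
Accumulation ratio R = 1 / (1 − e^(−kτ)) = 1 / (1 − e^(−0.02187×32.0)) = 1 / (1 − 0.4967) = 1.987
Loading dose = maintenance dose × R = 25.8 × 1.987 ≈ 51.3 mg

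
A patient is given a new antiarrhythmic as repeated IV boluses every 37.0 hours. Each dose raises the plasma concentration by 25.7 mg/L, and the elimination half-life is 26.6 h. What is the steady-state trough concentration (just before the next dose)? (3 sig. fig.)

15.8 mg/L

k = ln 2 / 26.6 = 0.02606 h⁻¹
Fraction remaining after one interval: e^(−kτ) = e^(−0.02606 × 37.0) = 0.3813
R = 1 / (1 − 0.3813) = 1.616
Css,max = 25.7 × 1.616 = 41.54 mg/L
Css,min = Css,max × e^(−kτ) = 41.54 × 0.3813 ≈ 15.8 mg/L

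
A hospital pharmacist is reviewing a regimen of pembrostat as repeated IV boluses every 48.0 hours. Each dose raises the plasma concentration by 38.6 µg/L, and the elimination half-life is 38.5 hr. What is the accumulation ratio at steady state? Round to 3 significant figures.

1.73

k = ln 2 / 38.5 = 0.01800 hr⁻¹
Fraction remaining after one interval: e^(−kτ) = e^(−0.01800 × 48.0) = 0.4214
R = 1 / (1 − 0.4214) = 1 / 0.5786 ≈ 1.73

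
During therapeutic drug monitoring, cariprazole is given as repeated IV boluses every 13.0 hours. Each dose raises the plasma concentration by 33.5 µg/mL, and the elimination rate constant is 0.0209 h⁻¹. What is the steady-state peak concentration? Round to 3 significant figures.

Fraction remaining after one interval: e^(−kτ) = e^(−0.02090 × 13.0) = 0.7621
R = 1 / (1 − 0.7621) = 4.203
Css,max = 33.5 × 4.203 ≈ 141 µg/mL

141 µg/mL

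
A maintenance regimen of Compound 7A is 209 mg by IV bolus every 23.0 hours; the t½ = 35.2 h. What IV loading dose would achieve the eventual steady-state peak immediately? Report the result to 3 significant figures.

k = ln 2 / 35.2 = 0.01969 h⁻¹
Accumulation ratio R = 1 / (1 − e^(−kτ)) = 1 / (1 − e^(−0.01969×23.0)) = 1 / (1 − 0.6358) = 2.746
Loading dose = maintenance dose × R = 209 × 2.746 ≈ 574 mg

574 mg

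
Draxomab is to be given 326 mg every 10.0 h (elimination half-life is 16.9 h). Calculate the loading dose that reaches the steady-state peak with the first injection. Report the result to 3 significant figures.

k = ln 2 / 16.9 = 0.04101 h⁻¹
Accumulation ratio R = 1 / (1 − e^(−kτ)) = 1 / (1 − e^(−0.04101×10.0)) = 1 / (1 − 0.6636) = 2.972
Loading dose = maintenance dose × R = 326 × 2.972 ≈ 969 mg

969 mg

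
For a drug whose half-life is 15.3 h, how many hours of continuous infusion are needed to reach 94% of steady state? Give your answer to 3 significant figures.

62.1 hours

k = ln 2 / 15.3 = 0.04530 h⁻¹
f = 1 − e^(−kt)  ⇒  t = −ln(1 − f) / k
t = −ln(1 − 0.94) / 0.04530 = 2.813 / 0.04530 ≈ 62.1 hours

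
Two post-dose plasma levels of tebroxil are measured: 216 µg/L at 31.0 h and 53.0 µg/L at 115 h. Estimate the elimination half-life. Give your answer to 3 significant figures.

41.4 hours

k = ln(C₁/C₂) / (t₂ − t₁) = ln(216/53.0) / (115 − 31.0)
  = 1.405 / 84.00 = 0.01673 h⁻¹
t½ = ln 2 / k = ln 2 / 0.01673 ≈ 41.4 hours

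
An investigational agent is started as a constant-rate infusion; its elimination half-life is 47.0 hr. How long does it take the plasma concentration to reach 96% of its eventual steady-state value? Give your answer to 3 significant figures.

218 hours

k = ln 2 / 47.0 = 0.01475 hr⁻¹
f = 1 − e^(−kt)  ⇒  t = −ln(1 − f) / k
t = −ln(1 − 0.96) / 0.01475 = 3.219 / 0.01475 ≈ 218 hours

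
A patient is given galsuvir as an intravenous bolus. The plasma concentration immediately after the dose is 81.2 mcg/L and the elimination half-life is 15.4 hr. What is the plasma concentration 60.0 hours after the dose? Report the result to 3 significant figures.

5.45 mcg/L

k = ln 2 / 15.4 = 0.04501 hr⁻¹
60.0 hr is 3.896 half-lives, so C = 81.2 × (1/2)^3.896 = 81.2 × 0.06717 ≈ 5.45 mcg/L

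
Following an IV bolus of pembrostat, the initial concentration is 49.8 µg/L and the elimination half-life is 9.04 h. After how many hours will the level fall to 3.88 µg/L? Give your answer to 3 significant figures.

33.3 hours

k = ln 2 / 9.04 = 0.07668 h⁻¹
C(t) = C₀ e^(−kt)  ⇒  t = ln(C₀/C) / k
t = ln(49.8/3.88) / 0.07668 = 2.552 / 0.07668 ≈ 33.3 hours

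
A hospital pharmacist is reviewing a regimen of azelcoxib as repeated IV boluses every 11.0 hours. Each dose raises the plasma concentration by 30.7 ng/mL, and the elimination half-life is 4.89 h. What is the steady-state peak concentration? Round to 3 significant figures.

38.9 ng/mL

k = ln 2 / 4.89 = 0.1417 h⁻¹
Fraction remaining after one interval: e^(−kτ) = e^(−0.1417 × 11.0) = 0.2103
R = 1 / (1 − 0.2103) = 1.266
Css,max = 30.7 × 1.266 ≈ 38.9 ng/mL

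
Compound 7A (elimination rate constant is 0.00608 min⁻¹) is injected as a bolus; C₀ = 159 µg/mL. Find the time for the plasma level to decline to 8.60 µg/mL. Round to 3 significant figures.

C(t) = C₀ e^(−kt)  ⇒  t = ln(C₀/C) / k
t = ln(159/8.60) / 0.006080 = 2.917 / 0.006080 ≈ 480 minutes

480 minutes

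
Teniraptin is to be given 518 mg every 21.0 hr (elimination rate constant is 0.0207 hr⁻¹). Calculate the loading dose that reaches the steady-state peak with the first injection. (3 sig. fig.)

Accumulation ratio R = 1 / (1 − e^(−kτ)) = 1 / (1 − e^(−0.02070×21.0)) = 1 / (1 − 0.6475) = 2.837
Loading dose = maintenance dose × R = 518 × 2.837 ≈ 1470 mg

1470 mg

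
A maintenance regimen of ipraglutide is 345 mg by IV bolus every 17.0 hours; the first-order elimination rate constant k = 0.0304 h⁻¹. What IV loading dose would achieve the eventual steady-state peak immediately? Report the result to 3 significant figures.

855 mg

Accumulation ratio R = 1 / (1 − e^(−kτ)) = 1 / (1 − e^(−0.03040×17.0)) = 1 / (1 − 0.5964) = 2.478
Loading dose = maintenance dose × R = 345 × 2.478 ≈ 855 mg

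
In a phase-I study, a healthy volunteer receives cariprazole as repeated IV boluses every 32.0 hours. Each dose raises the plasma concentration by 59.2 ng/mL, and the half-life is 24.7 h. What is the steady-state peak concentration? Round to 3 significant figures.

k = ln 2 / 24.7 = 0.02806 h⁻¹
Fraction remaining after one interval: e^(−kτ) = e^(−0.02806 × 32.0) = 0.4074
R = 1 / (1 − 0.4074) = 1.687
Css,max = 59.2 × 1.687 ≈ 99.9 ng/mL

99.9 ng/mL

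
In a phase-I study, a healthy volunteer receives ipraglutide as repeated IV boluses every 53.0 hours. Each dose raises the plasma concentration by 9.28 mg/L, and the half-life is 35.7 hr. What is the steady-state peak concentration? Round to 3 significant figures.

14.4 mg/L

k = ln 2 / 35.7 = 0.01942 hr⁻¹
Fraction remaining after one interval: e^(−kτ) = e^(−0.01942 × 53.0) = 0.3573
R = 1 / (1 − 0.3573) = 1.556
Css,max = 9.28 × 1.556 ≈ 14.4 mg/L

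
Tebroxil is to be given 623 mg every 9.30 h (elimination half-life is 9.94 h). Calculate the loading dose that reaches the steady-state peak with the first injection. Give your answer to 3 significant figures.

k = ln 2 / 9.94 = 0.06973 h⁻¹
Accumulation ratio R = 1 / (1 − e^(−kτ)) = 1 / (1 − e^(−0.06973×9.30)) = 1 / (1 − 0.5228) = 2.096
Loading dose = maintenance dose × R = 623 × 2.096 ≈ 1310 mg

1310 mg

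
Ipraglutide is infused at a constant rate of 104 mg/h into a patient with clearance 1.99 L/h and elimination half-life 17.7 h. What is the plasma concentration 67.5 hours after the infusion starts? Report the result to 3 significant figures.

48.5 µg/mL

Css = rate / CL = 104 / 1.99 = 52.26 µg/mL
k = ln 2 / 17.7 = 0.03916 h⁻¹
C(t) = Css (1 − e^(−kt)) = 52.26 × (1 − e^(−2.643)) = 52.26 × 0.9289 ≈ 48.5 µg/mL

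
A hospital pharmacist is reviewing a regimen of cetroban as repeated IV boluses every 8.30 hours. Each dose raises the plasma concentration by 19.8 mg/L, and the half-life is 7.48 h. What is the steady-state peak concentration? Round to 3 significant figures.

36.9 mg/L

k = ln 2 / 7.48 = 0.09267 h⁻¹
Fraction remaining after one interval: e^(−kτ) = e^(−0.09267 × 8.30) = 0.4634
R = 1 / (1 − 0.4634) = 1.864
Css,max = 19.8 × 1.864 ≈ 36.9 mg/L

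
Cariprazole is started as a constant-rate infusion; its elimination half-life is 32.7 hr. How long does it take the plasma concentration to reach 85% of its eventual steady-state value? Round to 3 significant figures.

k = ln 2 / 32.7 = 0.02120 hr⁻¹
f = 1 − e^(−kt)  ⇒  t = −ln(1 − f) / k
t = −ln(1 − 0.85) / 0.02120 = 1.897 / 0.02120 ≈ 89.5 hours

89.5 hours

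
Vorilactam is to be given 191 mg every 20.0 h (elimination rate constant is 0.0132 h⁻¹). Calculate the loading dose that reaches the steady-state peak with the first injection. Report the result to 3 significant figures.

Accumulation ratio R = 1 / (1 − e^(−kτ)) = 1 / (1 − e^(−0.01320×20.0)) = 1 / (1 − 0.7680) = 4.310
Loading dose = maintenance dose × R = 191 × 4.310 ≈ 823 mg

823 mg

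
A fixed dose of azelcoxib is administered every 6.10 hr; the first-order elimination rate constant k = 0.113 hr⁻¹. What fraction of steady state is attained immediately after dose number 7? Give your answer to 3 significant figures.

0.992

f_n = 1 − e^(−nkτ) = 1 − e^(−7 × 0.1130 × 6.10) = 1 − e^(−4.825) = 1 − 0.008026 ≈ 0.992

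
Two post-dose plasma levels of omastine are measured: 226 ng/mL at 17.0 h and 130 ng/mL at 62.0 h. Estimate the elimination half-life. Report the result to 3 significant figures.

56.4 hours

k = ln(C₁/C₂) / (t₂ − t₁) = ln(226/130) / (62.0 − 17.0)
  = 0.5530 / 45.00 = 0.01229 h⁻¹
t½ = ln 2 / k = ln 2 / 0.01229 ≈ 56.4 hours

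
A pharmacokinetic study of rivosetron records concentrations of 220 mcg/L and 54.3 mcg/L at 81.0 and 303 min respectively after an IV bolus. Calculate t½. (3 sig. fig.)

k = ln(C₁/C₂) / (t₂ − t₁) = ln(220/54.3) / (303 − 81.0)
  = 1.399 / 222.0 = 0.006302 min⁻¹
t½ = ln 2 / k = ln 2 / 0.006302 ≈ 110 minutes

110 minutes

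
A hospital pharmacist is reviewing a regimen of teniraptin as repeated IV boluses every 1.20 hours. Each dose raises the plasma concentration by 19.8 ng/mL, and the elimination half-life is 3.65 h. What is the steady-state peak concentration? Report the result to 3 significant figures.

97.2 ng/mL

k = ln 2 / 3.65 = 0.1899 h⁻¹
Fraction remaining after one interval: e^(−kτ) = e^(−0.1899 × 1.20) = 0.7962
R = 1 / (1 − 0.7962) = 4.907
Css,max = 19.8 × 4.907 ≈ 97.2 ng/mL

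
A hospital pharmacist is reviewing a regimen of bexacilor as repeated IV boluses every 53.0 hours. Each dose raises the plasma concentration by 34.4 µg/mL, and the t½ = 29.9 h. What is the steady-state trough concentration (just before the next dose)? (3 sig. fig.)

14.2 µg/mL

k = ln 2 / 29.9 = 0.02318 h⁻¹
Fraction remaining after one interval: e^(−kτ) = e^(−0.02318 × 53.0) = 0.2927
R = 1 / (1 − 0.2927) = 1.414
Css,max = 34.4 × 1.414 = 48.63 µg/mL
Css,min = Css,max × e^(−kτ) = 48.63 × 0.2927 ≈ 14.2 µg/mL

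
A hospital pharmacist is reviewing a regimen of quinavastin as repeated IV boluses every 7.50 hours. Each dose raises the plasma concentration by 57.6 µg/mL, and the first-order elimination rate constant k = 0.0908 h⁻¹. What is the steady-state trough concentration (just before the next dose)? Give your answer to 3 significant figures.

Fraction remaining after one interval: e^(−kτ) = e^(−0.09080 × 7.50) = 0.5061
R = 1 / (1 − 0.5061) = 2.025
Css,max = 57.6 × 2.025 = 116.6 µg/mL
Css,min = Css,max × e^(−kτ) = 116.6 × 0.5061 ≈ 59.0 µg/mL

59.0 µg/mL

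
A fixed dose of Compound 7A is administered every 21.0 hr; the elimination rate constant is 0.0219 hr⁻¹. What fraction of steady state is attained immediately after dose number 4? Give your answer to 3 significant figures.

0.841

f_n = 1 − e^(−nkτ) = 1 − e^(−4 × 0.02190 × 21.0) = 1 − e^(−1.840) = 1 − 0.1589 ≈ 0.841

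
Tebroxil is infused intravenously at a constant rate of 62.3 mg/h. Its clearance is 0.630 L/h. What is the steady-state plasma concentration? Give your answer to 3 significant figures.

Css = infusion rate / CL = 62.3 / 0.630 ≈ 98.9 mg/L

98.9 mg/L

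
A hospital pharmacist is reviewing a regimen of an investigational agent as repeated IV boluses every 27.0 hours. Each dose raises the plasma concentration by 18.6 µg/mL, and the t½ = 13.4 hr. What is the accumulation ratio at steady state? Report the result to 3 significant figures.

1.33

k = ln 2 / 13.4 = 0.05173 hr⁻¹
Fraction remaining after one interval: e^(−kτ) = e^(−0.05173 × 27.0) = 0.2474
R = 1 / (1 − 0.2474) = 1 / 0.7526 ≈ 1.33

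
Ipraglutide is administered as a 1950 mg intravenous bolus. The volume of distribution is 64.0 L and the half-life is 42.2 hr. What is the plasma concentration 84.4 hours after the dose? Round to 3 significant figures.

7.62 mg/L

C₀ = dose / V = 1950 / 64.0 = 30.47 mg/L
k = ln 2 / 42.2 = 0.01643 hr⁻¹
C(t) = C₀ e^(−kt) = 30.47 × e^(−0.01643 × 84.4) = 30.47 × e^(−1.386) = 30.47 × 0.2500 ≈ 7.62 mg/L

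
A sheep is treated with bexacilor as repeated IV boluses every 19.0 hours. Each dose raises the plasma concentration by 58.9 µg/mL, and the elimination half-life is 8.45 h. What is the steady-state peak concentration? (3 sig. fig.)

74.6 µg/mL

k = ln 2 / 8.45 = 0.08203 h⁻¹
Fraction remaining after one interval: e^(−kτ) = e^(−0.08203 × 19.0) = 0.2104
R = 1 / (1 − 0.2104) = 1.267
Css,max = 58.9 × 1.267 ≈ 74.6 µg/mL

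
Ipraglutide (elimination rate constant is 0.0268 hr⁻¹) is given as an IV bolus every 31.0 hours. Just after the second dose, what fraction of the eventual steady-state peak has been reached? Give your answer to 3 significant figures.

f_n = 1 − e^(−nkτ) = 1 − e^(−2 × 0.02680 × 31.0) = 1 − e^(−1.662) = 1 − 0.1898 ≈ 0.810

0.810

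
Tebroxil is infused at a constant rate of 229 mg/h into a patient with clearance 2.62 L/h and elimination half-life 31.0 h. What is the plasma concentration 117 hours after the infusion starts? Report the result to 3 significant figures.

Css = rate / CL = 229 / 2.62 = 87.40 mg/L
k = ln 2 / 31.0 = 0.02236 h⁻¹
C(t) = Css (1 − e^(−kt)) = 87.40 × (1 − e^(−2.616)) = 87.40 × 0.9269 ≈ 81.0 mg/L

81.0 mg/L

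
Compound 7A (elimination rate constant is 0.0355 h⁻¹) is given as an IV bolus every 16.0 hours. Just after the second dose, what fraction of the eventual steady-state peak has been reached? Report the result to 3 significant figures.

f_n = 1 − e^(−nkτ) = 1 − e^(−2 × 0.03550 × 16.0) = 1 − e^(−1.136) = 1 − 0.3211 ≈ 0.679

0.679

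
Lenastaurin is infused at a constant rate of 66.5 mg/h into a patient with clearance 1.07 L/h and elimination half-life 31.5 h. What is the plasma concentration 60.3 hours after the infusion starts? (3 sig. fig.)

45.7 mg/L

Css = rate / CL = 66.5 / 1.07 = 62.15 mg/L
k = ln 2 / 31.5 = 0.02200 h⁻¹
C(t) = Css (1 − e^(−kt)) = 62.15 × (1 − e^(−1.327)) = 62.15 × 0.7347 ≈ 45.7 mg/L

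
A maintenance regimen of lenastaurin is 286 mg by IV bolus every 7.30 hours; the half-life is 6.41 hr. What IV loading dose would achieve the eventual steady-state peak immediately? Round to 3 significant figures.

k = ln 2 / 6.41 = 0.1081 hr⁻¹
Accumulation ratio R = 1 / (1 − e^(−kτ)) = 1 / (1 − e^(−0.1081×7.30)) = 1 / (1 − 0.4541) = 1.832
Loading dose = maintenance dose × R = 286 × 1.832 ≈ 524 mg

524 mg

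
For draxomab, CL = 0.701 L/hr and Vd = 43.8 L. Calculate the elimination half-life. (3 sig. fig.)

k = CL / V = 0.701 / 43.8 = 0.01600 hr⁻¹
t½ = ln 2 / k = ln 2 / 0.01600 ≈ 43.3 hours

43.3 hours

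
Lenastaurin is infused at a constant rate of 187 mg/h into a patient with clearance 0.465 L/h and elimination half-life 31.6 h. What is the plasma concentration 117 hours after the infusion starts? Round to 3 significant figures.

371 µg/mL

Css = rate / CL = 187 / 0.465 = 402.2 µg/mL
k = ln 2 / 31.6 = 0.02194 h⁻¹
C(t) = Css (1 − e^(−kt)) = 402.2 × (1 − e^(−2.566)) = 402.2 × 0.9232 ≈ 371 µg/mL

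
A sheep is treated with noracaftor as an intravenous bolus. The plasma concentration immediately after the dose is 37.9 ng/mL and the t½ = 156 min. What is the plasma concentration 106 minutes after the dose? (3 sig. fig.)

k = ln 2 / 156 = 0.004443 min⁻¹
106 min is 0.6795 half-lives, so C = 37.9 × (1/2)^0.6795 = 37.9 × 0.6244 ≈ 23.7 ng/mL

23.7 ng/mL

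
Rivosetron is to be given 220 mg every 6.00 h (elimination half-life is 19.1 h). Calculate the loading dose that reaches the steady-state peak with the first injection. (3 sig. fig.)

k = ln 2 / 19.1 = 0.03629 h⁻¹
Accumulation ratio R = 1 / (1 − e^(−kτ)) = 1 / (1 − e^(−0.03629×6.00)) = 1 / (1 − 0.8043) = 5.111
Loading dose = maintenance dose × R = 220 × 5.111 ≈ 1120 mg

1120 mg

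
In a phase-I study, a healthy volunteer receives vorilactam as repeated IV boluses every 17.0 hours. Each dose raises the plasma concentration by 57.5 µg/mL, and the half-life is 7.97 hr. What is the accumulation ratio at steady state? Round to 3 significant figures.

1.30

k = ln 2 / 7.97 = 0.08697 hr⁻¹
Fraction remaining after one interval: e^(−kτ) = e^(−0.08697 × 17.0) = 0.2280
R = 1 / (1 − 0.2280) = 1 / 0.7720 ≈ 1.30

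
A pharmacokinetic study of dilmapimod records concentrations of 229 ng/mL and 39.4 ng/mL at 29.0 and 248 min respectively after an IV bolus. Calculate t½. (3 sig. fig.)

k = ln(C₁/C₂) / (t₂ − t₁) = ln(229/39.4) / (248 − 29.0)
  = 1.760 / 219.0 = 0.008036 min⁻¹
t½ = ln 2 / k = ln 2 / 0.008036 ≈ 86.3 minutes

86.3 minutes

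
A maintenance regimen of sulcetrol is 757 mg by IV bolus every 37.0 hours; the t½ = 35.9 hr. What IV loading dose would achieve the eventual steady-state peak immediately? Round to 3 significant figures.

k = ln 2 / 35.9 = 0.01931 hr⁻¹
Accumulation ratio R = 1 / (1 − e^(−kτ)) = 1 / (1 − e^(−0.01931×37.0)) = 1 / (1 − 0.4895) = 1.959
Loading dose = maintenance dose × R = 757 × 1.959 ≈ 1480 mg

1480 mg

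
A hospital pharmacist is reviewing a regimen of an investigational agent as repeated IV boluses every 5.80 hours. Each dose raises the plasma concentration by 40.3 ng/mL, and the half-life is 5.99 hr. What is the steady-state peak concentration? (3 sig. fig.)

82.4 ng/mL

k = ln 2 / 5.99 = 0.1157 hr⁻¹
Fraction remaining after one interval: e^(−kτ) = e^(−0.1157 × 5.80) = 0.5111
R = 1 / (1 − 0.5111) = 2.045
Css,max = 40.3 × 2.045 ≈ 82.4 ng/mL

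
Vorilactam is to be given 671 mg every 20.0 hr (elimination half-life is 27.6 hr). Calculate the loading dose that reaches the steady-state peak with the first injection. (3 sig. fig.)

k = ln 2 / 27.6 = 0.02511 hr⁻¹
Accumulation ratio R = 1 / (1 − e^(−kτ)) = 1 / (1 − e^(−0.02511×20.0)) = 1 / (1 − 0.6051) = 2.533
Loading dose = maintenance dose × R = 671 × 2.533 ≈ 1700 mg

1700 mg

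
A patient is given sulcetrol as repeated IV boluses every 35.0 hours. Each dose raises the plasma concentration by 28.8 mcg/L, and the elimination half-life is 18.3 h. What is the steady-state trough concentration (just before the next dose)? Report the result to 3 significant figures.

k = ln 2 / 18.3 = 0.03788 h⁻¹
Fraction remaining after one interval: e^(−kτ) = e^(−0.03788 × 35.0) = 0.2656
R = 1 / (1 − 0.2656) = 1.362
Css,max = 28.8 × 1.362 = 39.22 mcg/L
Css,min = Css,max × e^(−kτ) = 39.22 × 0.2656 ≈ 10.4 mcg/L

10.4 mcg/L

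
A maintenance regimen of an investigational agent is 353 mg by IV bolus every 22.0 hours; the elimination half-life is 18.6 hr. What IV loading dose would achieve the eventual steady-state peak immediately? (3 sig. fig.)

k = ln 2 / 18.6 = 0.03727 hr⁻¹
Accumulation ratio R = 1 / (1 − e^(−kτ)) = 1 / (1 − e^(−0.03727×22.0)) = 1 / (1 − 0.4405) = 1.787
Loading dose = maintenance dose × R = 353 × 1.787 ≈ 631 mg

631 mg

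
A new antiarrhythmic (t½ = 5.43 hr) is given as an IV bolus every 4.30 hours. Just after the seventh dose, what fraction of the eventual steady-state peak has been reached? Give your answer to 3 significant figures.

k = ln 2 / 5.43 = 0.1277 hr⁻¹
f_n = 1 − e^(−nkτ) = 1 − e^(−7 × 0.1277 × 4.30) = 1 − e^(−3.842) = 1 − 0.02144 ≈ 0.979

0.979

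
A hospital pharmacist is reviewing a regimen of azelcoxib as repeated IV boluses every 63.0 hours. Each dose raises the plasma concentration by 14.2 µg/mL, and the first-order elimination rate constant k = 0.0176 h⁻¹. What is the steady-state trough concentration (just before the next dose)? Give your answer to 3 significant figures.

Fraction remaining after one interval: e^(−kτ) = e^(−0.01760 × 63.0) = 0.3300
R = 1 / (1 − 0.3300) = 1.492
Css,max = 14.2 × 1.492 = 21.19 µg/mL
Css,min = Css,max × e^(−kτ) = 21.19 × 0.3300 ≈ 6.99 µg/mL

6.99 µg/mL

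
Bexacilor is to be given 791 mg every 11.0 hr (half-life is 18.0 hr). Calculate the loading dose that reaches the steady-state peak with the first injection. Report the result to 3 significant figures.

k = ln 2 / 18.0 = 0.03851 hr⁻¹
Accumulation ratio R = 1 / (1 − e^(−kτ)) = 1 / (1 − e^(−0.03851×11.0)) = 1 / (1 − 0.6547) = 2.896
Loading dose = maintenance dose × R = 791 × 2.896 ≈ 2290 mg

2290 mg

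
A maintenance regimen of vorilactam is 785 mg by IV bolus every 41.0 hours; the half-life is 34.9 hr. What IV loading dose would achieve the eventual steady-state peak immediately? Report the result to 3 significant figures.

k = ln 2 / 34.9 = 0.01986 hr⁻¹
Accumulation ratio R = 1 / (1 − e^(−kτ)) = 1 / (1 − e^(−0.01986×41.0)) = 1 / (1 − 0.4429) = 1.795
Loading dose = maintenance dose × R = 785 × 1.795 ≈ 1410 mg

1410 mg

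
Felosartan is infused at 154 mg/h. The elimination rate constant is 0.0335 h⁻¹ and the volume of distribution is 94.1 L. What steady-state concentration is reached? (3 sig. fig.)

CL = k · V = 0.0335 × 94.1 = 3.152 L/h
Css = rate / CL = 154 / 3.152 ≈ 48.9 mg/L

48.9 mg/L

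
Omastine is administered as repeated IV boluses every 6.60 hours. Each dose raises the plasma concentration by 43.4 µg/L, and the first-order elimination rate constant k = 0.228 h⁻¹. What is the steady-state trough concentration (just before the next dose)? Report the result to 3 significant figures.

12.4 µg/L

Fraction remaining after one interval: e^(−kτ) = e^(−0.2280 × 6.60) = 0.2221
R = 1 / (1 − 0.2221) = 1.285
Css,max = 43.4 × 1.285 = 55.79 µg/L
Css,min = Css,max × e^(−kτ) = 55.79 × 0.2221 ≈ 12.4 µg/L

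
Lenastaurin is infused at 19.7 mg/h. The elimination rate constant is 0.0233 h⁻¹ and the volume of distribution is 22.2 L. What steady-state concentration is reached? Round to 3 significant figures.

CL = k · V = 0.0233 × 22.2 = 0.5173 L/h
Css = rate / CL = 19.7 / 0.5173 ≈ 38.1 µg/mL

38.1 µg/mL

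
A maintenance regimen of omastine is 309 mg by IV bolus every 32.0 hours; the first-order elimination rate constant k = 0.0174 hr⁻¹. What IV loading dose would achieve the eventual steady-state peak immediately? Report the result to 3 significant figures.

724 mg

Accumulation ratio R = 1 / (1 − e^(−kτ)) = 1 / (1 − e^(−0.01740×32.0)) = 1 / (1 − 0.5730) = 2.342
Loading dose = maintenance dose × R = 309 × 2.342 ≈ 724 mg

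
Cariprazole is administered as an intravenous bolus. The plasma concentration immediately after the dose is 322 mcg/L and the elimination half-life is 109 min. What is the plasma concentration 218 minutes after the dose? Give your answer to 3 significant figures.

80.5 mcg/L

k = ln 2 / 109 = 0.006359 min⁻¹
C(t) = C₀ e^(−kt) = 322 × e^(−0.006359 × 218) = 322 × e^(−1.386) = 322 × 0.2500 ≈ 80.5 mcg/L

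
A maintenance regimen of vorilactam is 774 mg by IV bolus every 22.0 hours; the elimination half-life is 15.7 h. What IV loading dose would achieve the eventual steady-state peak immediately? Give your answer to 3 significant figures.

k = ln 2 / 15.7 = 0.04415 h⁻¹
Accumulation ratio R = 1 / (1 − e^(−kτ)) = 1 / (1 − e^(−0.04415×22.0)) = 1 / (1 − 0.3786) = 1.609
Loading dose = maintenance dose × R = 774 × 1.609 ≈ 1250 mg

1250 mg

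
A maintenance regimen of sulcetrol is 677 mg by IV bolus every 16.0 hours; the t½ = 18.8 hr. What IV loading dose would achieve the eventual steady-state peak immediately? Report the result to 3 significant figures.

1520 mg

k = ln 2 / 18.8 = 0.03687 hr⁻¹
Accumulation ratio R = 1 / (1 − e^(−kτ)) = 1 / (1 − e^(−0.03687×16.0)) = 1 / (1 − 0.5544) = 2.244
Loading dose = maintenance dose × R = 677 × 2.244 ≈ 1520 mg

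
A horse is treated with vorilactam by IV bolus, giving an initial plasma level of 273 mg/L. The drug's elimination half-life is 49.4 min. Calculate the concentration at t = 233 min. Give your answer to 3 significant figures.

k = ln 2 / 49.4 = 0.01403 min⁻¹
233 min is 4.717 half-lives, so C = 273 × (1/2)^4.717 = 273 × 0.03803 ≈ 10.4 mg/L

10.4 mg/L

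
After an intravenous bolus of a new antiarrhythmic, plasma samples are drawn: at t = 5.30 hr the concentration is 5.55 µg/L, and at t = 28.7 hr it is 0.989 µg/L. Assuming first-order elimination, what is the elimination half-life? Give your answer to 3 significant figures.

9.40 hours

k = ln(C₁/C₂) / (t₂ − t₁) = ln(5.55/0.989) / (28.7 − 5.30)
  = 1.725 / 23.40 = 0.07371 hr⁻¹
t½ = ln 2 / k = ln 2 / 0.07371 ≈ 9.40 hours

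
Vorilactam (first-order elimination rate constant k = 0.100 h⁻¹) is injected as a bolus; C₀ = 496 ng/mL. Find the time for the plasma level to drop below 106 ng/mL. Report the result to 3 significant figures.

15.4 hours

C(t) = C₀ e^(−kt)  ⇒  t = ln(C₀/C) / k
t = ln(496/106) / 0.1000 = 1.543 / 0.1000 ≈ 15.4 hours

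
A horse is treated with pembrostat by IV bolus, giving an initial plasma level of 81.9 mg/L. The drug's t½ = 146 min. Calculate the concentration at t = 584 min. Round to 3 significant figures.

k = ln 2 / 146 = 0.004748 min⁻¹
584 min is 4.000 half-lives, so C = 81.9 × (1/2)^4.000 = 81.9 × 0.06250 ≈ 5.12 mg/L

5.12 mg/L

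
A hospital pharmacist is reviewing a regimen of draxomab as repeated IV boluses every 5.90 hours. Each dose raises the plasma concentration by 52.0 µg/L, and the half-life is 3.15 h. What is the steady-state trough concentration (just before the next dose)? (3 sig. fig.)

19.5 µg/L

k = ln 2 / 3.15 = 0.2200 h⁻¹
Fraction remaining after one interval: e^(−kτ) = e^(−0.2200 × 5.90) = 0.2730
R = 1 / (1 − 0.2730) = 1.376
Css,max = 52.0 × 1.376 = 71.53 µg/L
Css,min = Css,max × e^(−kτ) = 71.53 × 0.2730 ≈ 19.5 µg/L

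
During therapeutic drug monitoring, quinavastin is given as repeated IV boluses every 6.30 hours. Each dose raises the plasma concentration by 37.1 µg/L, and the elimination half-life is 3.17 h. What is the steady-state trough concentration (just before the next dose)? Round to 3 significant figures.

12.5 µg/L

k = ln 2 / 3.17 = 0.2187 h⁻¹
Fraction remaining after one interval: e^(−kτ) = e^(−0.2187 × 6.30) = 0.2522
R = 1 / (1 − 0.2522) = 1.337
Css,max = 37.1 × 1.337 = 49.61 µg/L
Css,min = Css,max × e^(−kτ) = 49.61 × 0.2522 ≈ 12.5 µg/L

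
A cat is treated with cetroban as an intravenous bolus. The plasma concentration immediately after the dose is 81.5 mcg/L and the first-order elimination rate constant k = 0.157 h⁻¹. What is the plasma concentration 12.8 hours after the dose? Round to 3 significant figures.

10.9 mcg/L

C(t) = C₀ e^(−kt) = 81.5 × e^(−0.1570 × 12.8) = 81.5 × e^(−2.010) = 81.5 × 0.1340 ≈ 10.9 mcg/L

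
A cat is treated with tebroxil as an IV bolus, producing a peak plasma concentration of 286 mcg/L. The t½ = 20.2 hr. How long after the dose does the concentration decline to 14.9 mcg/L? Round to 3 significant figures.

k = ln 2 / 20.2 = 0.03431 hr⁻¹
C(t) = C₀ e^(−kt)  ⇒  t = ln(C₀/C) / k
t = ln(286/14.9) / 0.03431 = 2.955 / 0.03431 ≈ 86.1 hours

86.1 hours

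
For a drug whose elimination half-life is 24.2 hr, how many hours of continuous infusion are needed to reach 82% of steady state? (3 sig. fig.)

k = ln 2 / 24.2 = 0.02864 hr⁻¹
f = 1 − e^(−kt)  ⇒  t = −ln(1 − f) / k
t = −ln(1 − 0.82) / 0.02864 = 1.715 / 0.02864 ≈ 59.9 hours

59.9 hours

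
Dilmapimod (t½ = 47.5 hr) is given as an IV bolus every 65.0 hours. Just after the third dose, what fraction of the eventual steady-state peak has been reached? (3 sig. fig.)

k = ln 2 / 47.5 = 0.01459 hr⁻¹
f_n = 1 − e^(−nkτ) = 1 − e^(−3 × 0.01459 × 65.0) = 1 − e^(−2.846) = 1 − 0.05810 ≈ 0.942

0.942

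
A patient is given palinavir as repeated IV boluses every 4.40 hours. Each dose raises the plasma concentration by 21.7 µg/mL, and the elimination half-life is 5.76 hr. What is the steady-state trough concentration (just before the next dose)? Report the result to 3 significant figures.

31.1 µg/mL

k = ln 2 / 5.76 = 0.1203 hr⁻¹
Fraction remaining after one interval: e^(−kτ) = e^(−0.1203 × 4.40) = 0.5889
R = 1 / (1 − 0.5889) = 2.433
Css,max = 21.7 × 2.433 = 52.79 µg/mL
Css,min = Css,max × e^(−kτ) = 52.79 × 0.5889 ≈ 31.1 µg/mL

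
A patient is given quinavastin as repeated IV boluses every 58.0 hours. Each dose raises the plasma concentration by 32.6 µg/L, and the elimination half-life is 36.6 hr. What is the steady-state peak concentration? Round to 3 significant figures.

48.9 µg/L

k = ln 2 / 36.6 = 0.01894 hr⁻¹
Fraction remaining after one interval: e^(−kτ) = e^(−0.01894 × 58.0) = 0.3334
R = 1 / (1 − 0.3334) = 1.500
Css,max = 32.6 × 1.500 ≈ 48.9 µg/L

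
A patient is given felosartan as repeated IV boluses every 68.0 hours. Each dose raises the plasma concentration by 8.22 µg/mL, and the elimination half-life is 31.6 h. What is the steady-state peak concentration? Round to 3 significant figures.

k = ln 2 / 31.6 = 0.02194 h⁻¹
Fraction remaining after one interval: e^(−kτ) = e^(−0.02194 × 68.0) = 0.2250
R = 1 / (1 − 0.2250) = 1.290
Css,max = 8.22 × 1.290 ≈ 10.6 µg/mL

10.6 µg/mL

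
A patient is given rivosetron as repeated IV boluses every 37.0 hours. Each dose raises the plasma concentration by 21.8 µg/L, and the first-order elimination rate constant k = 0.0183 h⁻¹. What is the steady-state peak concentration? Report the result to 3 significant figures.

Fraction remaining after one interval: e^(−kτ) = e^(−0.01830 × 37.0) = 0.5081
R = 1 / (1 − 0.5081) = 2.033
Css,max = 21.8 × 2.033 ≈ 44.3 µg/L

44.3 µg/L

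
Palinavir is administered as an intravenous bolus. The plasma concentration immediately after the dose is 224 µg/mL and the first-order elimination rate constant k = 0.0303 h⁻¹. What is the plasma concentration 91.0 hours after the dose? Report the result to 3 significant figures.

14.2 µg/mL

C(t) = C₀ e^(−kt) = 224 × e^(−0.03030 × 91.0) = 224 × e^(−2.757) = 224 × 0.06346 ≈ 14.2 µg/mL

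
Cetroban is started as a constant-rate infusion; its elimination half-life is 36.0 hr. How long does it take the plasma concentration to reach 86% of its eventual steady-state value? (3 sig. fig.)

k = ln 2 / 36.0 = 0.01925 hr⁻¹
f = 1 − e^(−kt)  ⇒  t = −ln(1 − f) / k
t = −ln(1 − 0.86) / 0.01925 = 1.966 / 0.01925 ≈ 102 hours

102 hours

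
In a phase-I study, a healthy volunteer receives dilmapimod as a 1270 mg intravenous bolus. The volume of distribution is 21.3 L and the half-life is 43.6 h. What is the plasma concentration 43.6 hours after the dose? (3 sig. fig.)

C₀ = dose / V = 1270 / 21.3 = 59.62 mg/L
k = ln 2 / 43.6 = 0.01590 h⁻¹
C(t) = C₀ e^(−kt) = 59.62 × e^(−0.01590 × 43.6) = 59.62 × e^(−0.6931) = 59.62 × 0.5000 ≈ 29.8 mg/L

29.8 mg/L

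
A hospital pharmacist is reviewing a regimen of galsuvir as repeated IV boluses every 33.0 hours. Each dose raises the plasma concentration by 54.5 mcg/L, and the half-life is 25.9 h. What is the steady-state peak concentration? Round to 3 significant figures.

92.9 mcg/L

k = ln 2 / 25.9 = 0.02676 h⁻¹
Fraction remaining after one interval: e^(−kτ) = e^(−0.02676 × 33.0) = 0.4135
R = 1 / (1 − 0.4135) = 1.705
Css,max = 54.5 × 1.705 ≈ 92.9 mcg/L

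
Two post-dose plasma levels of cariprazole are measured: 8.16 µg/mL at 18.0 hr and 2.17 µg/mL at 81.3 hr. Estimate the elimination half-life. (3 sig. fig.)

k = ln(C₁/C₂) / (t₂ − t₁) = ln(8.16/2.17) / (81.3 − 18.0)
  = 1.325 / 63.30 = 0.02092 hr⁻¹
t½ = ln 2 / k = ln 2 / 0.02092 ≈ 33.1 hours

33.1 hours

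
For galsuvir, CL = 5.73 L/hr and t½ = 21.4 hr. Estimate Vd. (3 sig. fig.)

k = ln 2 / t½ = ln 2 / 21.4 = 0.03239 hr⁻¹
V = CL / k = 5.73 / 0.03239 ≈ 177 L

177 L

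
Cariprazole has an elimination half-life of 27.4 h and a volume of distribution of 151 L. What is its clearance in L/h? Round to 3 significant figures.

k = ln 2 / t½ = ln 2 / 27.4 = 0.02530 h⁻¹
CL = k · V = 0.02530 × 151 ≈ 3.82 L/h

3.82 L/h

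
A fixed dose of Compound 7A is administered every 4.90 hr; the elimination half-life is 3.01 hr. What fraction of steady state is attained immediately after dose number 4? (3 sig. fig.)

k = ln 2 / 3.01 = 0.2303 hr⁻¹
f_n = 1 − e^(−nkτ) = 1 − e^(−4 × 0.2303 × 4.90) = 1 − e^(−4.514) = 1 − 0.01096 ≈ 0.989

0.989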